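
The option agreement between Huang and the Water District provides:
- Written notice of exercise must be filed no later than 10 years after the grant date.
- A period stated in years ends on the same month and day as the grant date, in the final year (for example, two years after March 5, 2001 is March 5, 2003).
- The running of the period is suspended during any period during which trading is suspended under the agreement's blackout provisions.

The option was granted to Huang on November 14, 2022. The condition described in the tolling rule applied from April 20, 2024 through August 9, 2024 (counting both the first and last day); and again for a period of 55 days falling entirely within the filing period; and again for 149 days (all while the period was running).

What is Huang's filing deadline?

10 years after November 14, 2022 is November 14, 2032.
From April 20, 2024 through August 9, 2024 inclusive is 112 days; tolling adds 112 days: November 14, 2032 + 112 days = March 6, 2033.
Tolling adds 55 days: March 6, 2033 + 55 days = April 30, 2033.
Tolling adds 149 days: April 30, 2033 + 149 days = September 26, 2033.

September 26, 2033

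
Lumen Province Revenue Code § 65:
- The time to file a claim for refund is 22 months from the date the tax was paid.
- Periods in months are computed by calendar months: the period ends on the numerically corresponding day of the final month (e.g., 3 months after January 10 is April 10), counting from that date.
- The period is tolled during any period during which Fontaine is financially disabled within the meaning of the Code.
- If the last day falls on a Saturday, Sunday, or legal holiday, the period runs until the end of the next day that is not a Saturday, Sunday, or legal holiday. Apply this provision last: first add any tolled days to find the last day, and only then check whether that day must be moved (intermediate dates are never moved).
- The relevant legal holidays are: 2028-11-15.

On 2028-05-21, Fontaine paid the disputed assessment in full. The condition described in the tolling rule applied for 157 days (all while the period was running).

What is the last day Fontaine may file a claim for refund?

August 26, 2030

22 months after 2028-05-21 is March 21, 2030.
Tolling adds 157 days: March 21, 2030 + 157 days = August 25, 2030.
August 25, 2030 is Sunday. The next qualifying day is August 26, 2030.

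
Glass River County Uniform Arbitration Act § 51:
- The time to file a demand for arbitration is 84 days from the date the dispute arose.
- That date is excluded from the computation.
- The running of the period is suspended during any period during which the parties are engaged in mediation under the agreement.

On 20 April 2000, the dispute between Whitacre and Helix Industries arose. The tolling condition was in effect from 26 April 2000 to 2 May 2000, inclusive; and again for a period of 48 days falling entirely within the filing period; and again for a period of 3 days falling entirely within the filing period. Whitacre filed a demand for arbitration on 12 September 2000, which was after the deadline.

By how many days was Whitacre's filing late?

3 days

84 days after 20 April 2000 is July 13, 2000.
From April 26, 2000 through May 2, 2000 inclusive is 7 days; tolling adds 7 days: July 13, 2000 + 7 days = July 20, 2000.
Tolling adds 48 days: July 20, 2000 + 48 days = September 6, 2000.
Tolling adds 3 days: September 6, 2000 + 3 days = September 9, 2000.
The deadline is September 9, 2000; from September 9, 2000 to September 12, 2000 is 3 days.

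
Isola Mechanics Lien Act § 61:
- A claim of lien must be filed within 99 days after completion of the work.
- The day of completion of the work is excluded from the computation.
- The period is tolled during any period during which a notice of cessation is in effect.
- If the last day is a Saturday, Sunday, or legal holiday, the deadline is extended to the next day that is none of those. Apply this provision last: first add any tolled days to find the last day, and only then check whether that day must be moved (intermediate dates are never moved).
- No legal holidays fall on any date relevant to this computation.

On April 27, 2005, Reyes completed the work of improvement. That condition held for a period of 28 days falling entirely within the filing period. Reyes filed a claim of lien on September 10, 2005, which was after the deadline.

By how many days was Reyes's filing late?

99 days after April 27, 2005 is August 4, 2005.
Tolling adds 28 days: August 4, 2005 + 28 days = September 1, 2005.
September 1, 2005 is a Thursday and not a legal holiday, so no extension applies.
The deadline is September 1, 2005; from September 1, 2005 to September 10, 2005 is 9 days.

9 days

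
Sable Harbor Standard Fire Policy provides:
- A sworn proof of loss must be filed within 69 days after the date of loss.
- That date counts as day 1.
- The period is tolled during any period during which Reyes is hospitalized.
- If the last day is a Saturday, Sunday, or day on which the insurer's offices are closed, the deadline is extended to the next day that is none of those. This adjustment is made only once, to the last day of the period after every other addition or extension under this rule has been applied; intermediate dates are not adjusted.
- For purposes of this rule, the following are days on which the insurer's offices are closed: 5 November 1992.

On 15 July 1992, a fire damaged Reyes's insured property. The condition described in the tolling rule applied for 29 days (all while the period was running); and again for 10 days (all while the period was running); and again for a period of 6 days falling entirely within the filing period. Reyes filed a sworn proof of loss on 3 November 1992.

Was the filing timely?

Yes

Counting 15 July 1992 as day 1, day 69 is September 21, 1992.
Tolling adds 29 days: September 21, 1992 + 29 days = October 20, 1992.
Tolling adds 10 days: October 20, 1992 + 10 days = October 30, 1992.
Tolling adds 6 days: October 30, 1992 + 6 days = November 5, 1992.
November 5, 1992 is a listed holiday. The next qualifying day is November 6, 1992.
The deadline is November 6, 1992; the filing on November 3, 1992 is on or before that date.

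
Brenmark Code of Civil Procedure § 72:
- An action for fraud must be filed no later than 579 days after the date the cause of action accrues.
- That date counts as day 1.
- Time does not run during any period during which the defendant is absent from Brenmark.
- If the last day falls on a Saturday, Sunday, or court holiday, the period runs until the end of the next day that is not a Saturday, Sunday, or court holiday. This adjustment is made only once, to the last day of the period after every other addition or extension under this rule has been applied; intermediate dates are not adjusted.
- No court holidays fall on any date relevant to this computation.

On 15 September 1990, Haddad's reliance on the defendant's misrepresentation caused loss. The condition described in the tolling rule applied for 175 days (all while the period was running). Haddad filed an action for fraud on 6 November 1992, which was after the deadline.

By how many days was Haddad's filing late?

30 days

Counting 15 September 1990 as day 1, day 579 is April 15, 1992.
Tolling adds 175 days: April 15, 1992 + 175 days = October 7, 1992.
October 7, 1992 is a Wednesday and not a court holiday, so no extension applies.
The deadline is October 7, 1992; from October 7, 1992 to November 6, 1992 is 30 days.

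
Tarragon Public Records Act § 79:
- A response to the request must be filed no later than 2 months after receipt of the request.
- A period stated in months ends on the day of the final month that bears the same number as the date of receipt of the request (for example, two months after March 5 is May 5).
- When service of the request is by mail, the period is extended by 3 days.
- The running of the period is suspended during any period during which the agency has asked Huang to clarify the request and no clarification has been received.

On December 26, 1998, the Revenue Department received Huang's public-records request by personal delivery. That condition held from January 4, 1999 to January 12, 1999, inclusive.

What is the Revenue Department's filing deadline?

2 months after December 26, 1998 is February 26, 1999.
Service was not by mail, so no mail extension applies.
From January 4, 1999 through January 12, 1999 inclusive is 9 days; tolling adds 9 days: February 26, 1999 + 9 days = March 7, 1999.

March 7, 1999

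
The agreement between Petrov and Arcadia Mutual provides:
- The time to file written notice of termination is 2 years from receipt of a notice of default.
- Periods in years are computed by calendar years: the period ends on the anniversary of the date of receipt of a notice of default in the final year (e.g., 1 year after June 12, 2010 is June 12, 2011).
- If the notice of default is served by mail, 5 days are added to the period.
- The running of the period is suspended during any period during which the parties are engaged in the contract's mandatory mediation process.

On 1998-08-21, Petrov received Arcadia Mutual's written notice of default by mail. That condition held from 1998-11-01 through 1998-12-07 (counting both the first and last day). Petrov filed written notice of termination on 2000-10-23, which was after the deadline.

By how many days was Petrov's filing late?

21 days

2 years after 1998-08-21 is August 21, 2000.
Service was by mail, adding 5 days: August 21, 2000 + 5 days = August 26, 2000.
From November 1, 1998 through December 7, 1998 inclusive is 37 days; tolling adds 37 days: August 26, 2000 + 37 days = October 2, 2000.
The deadline is October 2, 2000; from October 2, 2000 to October 23, 2000 is 21 days.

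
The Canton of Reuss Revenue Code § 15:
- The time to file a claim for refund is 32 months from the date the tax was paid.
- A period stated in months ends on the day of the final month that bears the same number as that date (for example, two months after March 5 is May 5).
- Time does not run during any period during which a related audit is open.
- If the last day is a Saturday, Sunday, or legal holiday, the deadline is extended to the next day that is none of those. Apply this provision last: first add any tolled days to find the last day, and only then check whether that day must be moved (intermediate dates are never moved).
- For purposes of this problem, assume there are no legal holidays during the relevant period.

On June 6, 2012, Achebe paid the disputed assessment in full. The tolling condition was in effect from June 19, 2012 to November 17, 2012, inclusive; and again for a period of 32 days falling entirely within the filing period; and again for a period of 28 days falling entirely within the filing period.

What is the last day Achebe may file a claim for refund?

September 7, 2015

32 months after June 6, 2012 is February 6, 2015.
From June 19, 2012 through November 17, 2012 inclusive is 152 days; tolling adds 152 days: February 6, 2015 + 152 days = July 8, 2015.
Tolling adds 32 days: July 8, 2015 + 32 days = August 9, 2015.
Tolling adds 28 days: August 9, 2015 + 28 days = September 6, 2015.
September 6, 2015 is Sunday. The next qualifying day is September 7, 2015.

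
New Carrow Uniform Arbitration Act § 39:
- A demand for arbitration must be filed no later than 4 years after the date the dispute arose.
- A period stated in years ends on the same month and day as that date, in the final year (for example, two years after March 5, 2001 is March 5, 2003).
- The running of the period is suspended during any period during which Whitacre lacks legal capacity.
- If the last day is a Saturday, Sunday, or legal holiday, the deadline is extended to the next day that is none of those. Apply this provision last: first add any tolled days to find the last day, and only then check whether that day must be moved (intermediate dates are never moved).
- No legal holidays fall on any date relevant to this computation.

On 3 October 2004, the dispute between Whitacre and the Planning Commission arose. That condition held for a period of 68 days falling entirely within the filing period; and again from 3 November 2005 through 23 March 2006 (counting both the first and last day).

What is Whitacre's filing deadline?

April 30, 2009

4 years after 3 October 2004 is October 3, 2008.
Tolling adds 68 days: October 3, 2008 + 68 days = December 10, 2008.
From November 3, 2005 through March 23, 2006 inclusive is 141 days; tolling adds 141 days: December 10, 2008 + 141 days = April 30, 2009.
April 30, 2009 is a Thursday and not a legal holiday, so no extension applies.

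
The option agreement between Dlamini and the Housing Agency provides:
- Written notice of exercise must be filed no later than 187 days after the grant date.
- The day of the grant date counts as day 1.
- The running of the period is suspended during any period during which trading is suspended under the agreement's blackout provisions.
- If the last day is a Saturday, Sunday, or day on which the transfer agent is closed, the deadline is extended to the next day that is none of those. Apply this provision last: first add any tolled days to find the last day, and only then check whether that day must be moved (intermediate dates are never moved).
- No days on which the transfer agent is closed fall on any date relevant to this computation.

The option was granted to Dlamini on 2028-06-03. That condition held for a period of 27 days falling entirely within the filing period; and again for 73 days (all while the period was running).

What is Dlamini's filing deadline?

March 16, 2029

Counting 2028-06-03 as day 1, day 187 is December 6, 2028.
Tolling adds 27 days: December 6, 2028 + 27 days = January 2, 2029.
Tolling adds 73 days: January 2, 2029 + 73 days = March 16, 2029.
March 16, 2029 is a Friday and not a day on which the transfer agent is closed, so no extension applies.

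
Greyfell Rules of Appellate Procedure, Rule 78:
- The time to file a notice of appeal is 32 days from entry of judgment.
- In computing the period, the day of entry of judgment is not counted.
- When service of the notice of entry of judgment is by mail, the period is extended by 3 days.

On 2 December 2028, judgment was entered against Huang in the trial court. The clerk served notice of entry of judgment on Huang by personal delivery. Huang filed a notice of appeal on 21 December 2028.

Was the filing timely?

Yes

32 days after 2 December 2028 is January 3, 2029.
Service was not by mail, so no mail extension applies.
The deadline is January 3, 2029; the filing on December 21, 2028 is on or before that date.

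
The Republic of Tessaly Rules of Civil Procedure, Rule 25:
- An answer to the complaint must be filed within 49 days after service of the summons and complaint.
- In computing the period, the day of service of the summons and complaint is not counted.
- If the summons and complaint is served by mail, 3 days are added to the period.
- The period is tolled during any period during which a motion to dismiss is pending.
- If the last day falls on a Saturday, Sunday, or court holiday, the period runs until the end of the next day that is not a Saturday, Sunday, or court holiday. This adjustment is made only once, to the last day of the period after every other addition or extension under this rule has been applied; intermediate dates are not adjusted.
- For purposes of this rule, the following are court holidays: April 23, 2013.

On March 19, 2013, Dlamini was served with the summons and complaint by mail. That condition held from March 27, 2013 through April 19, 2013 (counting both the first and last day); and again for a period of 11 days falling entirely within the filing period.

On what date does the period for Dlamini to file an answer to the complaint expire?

49 days after March 19, 2013 is May 7, 2013.
Service was by mail, adding 3 days: May 7, 2013 + 3 days = May 10, 2013.
From March 27, 2013 through April 19, 2013 inclusive is 24 days; tolling adds 24 days: May 10, 2013 + 24 days = June 3, 2013.
Tolling adds 11 days: June 3, 2013 + 11 days = June 14, 2013.
June 14, 2013 is a Friday and not a court holiday, so no extension applies.

June 14, 2013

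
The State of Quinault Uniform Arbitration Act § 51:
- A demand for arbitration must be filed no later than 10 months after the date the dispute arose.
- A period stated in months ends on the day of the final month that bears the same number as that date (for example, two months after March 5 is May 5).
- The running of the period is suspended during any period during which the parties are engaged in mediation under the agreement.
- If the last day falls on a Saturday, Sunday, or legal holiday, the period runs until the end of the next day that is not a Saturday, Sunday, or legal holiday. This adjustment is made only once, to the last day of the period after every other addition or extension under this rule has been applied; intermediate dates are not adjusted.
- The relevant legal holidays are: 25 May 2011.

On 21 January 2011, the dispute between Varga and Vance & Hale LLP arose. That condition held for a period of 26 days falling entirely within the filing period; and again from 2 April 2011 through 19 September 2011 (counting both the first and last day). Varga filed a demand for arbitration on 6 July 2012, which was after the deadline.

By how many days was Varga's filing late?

10 months after 21 January 2011 is November 21, 2011.
Tolling adds 26 days: November 21, 2011 + 26 days = December 17, 2011.
From April 2, 2011 through September 19, 2011 inclusive is 171 days; tolling adds 171 days: December 17, 2011 + 171 days = June 5, 2012.
June 5, 2012 is a Tuesday and not a legal holiday, so no extension applies.
The deadline is June 5, 2012; from June 5, 2012 to July 6, 2012 is 31 days.

31 days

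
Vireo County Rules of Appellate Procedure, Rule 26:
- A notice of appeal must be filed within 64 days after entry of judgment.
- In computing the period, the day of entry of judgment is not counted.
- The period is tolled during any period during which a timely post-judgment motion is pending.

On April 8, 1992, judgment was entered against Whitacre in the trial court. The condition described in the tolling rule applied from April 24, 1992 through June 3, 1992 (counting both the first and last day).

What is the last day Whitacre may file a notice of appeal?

July 22, 1992

64 days after April 8, 1992 is June 11, 1992.
From April 24, 1992 through June 3, 1992 inclusive is 41 days; tolling adds 41 days: June 11, 1992 + 41 days = July 22, 1992.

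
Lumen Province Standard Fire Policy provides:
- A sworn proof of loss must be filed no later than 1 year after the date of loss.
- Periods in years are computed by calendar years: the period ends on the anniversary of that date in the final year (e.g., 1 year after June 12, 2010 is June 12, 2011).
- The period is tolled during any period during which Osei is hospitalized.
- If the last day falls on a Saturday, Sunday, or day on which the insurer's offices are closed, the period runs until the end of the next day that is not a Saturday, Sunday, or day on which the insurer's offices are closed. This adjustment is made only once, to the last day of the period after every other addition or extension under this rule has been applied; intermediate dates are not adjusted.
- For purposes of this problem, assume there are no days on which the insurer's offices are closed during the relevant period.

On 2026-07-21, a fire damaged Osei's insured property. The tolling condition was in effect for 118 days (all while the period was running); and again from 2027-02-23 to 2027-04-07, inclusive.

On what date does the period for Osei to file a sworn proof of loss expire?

1 year after 2026-07-21 is July 21, 2027.
Tolling adds 118 days: July 21, 2027 + 118 days = November 16, 2027.
From February 23, 2027 through April 7, 2027 inclusive is 44 days; tolling adds 44 days: November 16, 2027 + 44 days = December 30, 2027.
December 30, 2027 is a Thursday and not a day on which the insurer's offices are closed, so no extension applies.

December 30, 2027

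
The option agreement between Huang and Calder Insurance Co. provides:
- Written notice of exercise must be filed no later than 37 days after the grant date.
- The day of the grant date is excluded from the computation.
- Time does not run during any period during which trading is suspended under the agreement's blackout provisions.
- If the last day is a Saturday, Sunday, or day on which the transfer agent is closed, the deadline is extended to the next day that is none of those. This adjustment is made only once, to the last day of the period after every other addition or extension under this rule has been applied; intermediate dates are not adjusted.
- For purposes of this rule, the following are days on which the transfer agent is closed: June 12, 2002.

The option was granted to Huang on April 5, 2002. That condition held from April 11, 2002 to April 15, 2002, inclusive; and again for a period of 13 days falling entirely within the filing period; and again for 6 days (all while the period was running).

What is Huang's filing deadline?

June 5, 2002

37 days after April 5, 2002 is May 12, 2002.
From April 11, 2002 through April 15, 2002 inclusive is 5 days; tolling adds 5 days: May 12, 2002 + 5 days = May 17, 2002.
Tolling adds 13 days: May 17, 2002 + 13 days = May 30, 2002.
Tolling adds 6 days: May 30, 2002 + 6 days = June 5, 2002.
June 5, 2002 is a Wednesday and not a day on which the transfer agent is closed, so no extension applies.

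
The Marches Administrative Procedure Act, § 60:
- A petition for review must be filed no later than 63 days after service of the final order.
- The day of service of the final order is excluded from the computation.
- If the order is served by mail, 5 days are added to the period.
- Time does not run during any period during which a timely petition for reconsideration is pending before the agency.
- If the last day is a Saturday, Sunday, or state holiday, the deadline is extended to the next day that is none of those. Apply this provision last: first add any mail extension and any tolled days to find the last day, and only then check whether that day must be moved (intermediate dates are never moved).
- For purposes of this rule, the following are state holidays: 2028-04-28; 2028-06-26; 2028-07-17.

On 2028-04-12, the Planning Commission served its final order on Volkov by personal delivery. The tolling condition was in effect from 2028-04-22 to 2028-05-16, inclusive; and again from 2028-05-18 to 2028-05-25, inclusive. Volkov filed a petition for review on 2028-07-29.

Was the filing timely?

No

63 days after 2028-04-12 is June 14, 2028.
Service was not by mail, so no mail extension applies.
From April 22, 2028 through May 16, 2028 inclusive is 25 days; tolling adds 25 days: June 14, 2028 + 25 days = July 9, 2028.
From May 18, 2028 through May 25, 2028 inclusive is 8 days; tolling adds 8 days: July 9, 2028 + 8 days = July 17, 2028.
July 17, 2028 is a listed holiday. The next qualifying day is July 18, 2028.
The deadline is July 18, 2028; the filing on July 29, 2028 is after that date.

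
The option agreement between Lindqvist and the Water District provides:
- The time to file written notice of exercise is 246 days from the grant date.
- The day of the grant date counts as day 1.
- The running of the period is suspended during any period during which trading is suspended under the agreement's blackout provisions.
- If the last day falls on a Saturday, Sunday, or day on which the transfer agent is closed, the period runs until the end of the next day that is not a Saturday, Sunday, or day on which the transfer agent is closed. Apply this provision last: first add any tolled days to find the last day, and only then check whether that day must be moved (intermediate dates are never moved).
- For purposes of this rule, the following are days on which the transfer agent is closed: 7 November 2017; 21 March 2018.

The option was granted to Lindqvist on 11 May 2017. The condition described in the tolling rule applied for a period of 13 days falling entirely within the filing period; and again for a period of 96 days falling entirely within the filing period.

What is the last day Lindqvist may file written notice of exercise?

April 30, 2018

Counting 11 May 2017 as day 1, day 246 is January 11, 2018.
Tolling adds 13 days: January 11, 2018 + 13 days = January 24, 2018.
Tolling adds 96 days: January 24, 2018 + 96 days = April 30, 2018.
April 30, 2018 is a Monday and not a day on which the transfer agent is closed, so no extension applies.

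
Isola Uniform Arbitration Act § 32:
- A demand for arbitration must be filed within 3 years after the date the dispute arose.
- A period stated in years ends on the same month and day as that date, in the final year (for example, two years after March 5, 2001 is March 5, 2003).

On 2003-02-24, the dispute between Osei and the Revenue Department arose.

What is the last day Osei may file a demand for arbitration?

February 24, 2006

3 years after 2003-02-24 is February 24, 2006.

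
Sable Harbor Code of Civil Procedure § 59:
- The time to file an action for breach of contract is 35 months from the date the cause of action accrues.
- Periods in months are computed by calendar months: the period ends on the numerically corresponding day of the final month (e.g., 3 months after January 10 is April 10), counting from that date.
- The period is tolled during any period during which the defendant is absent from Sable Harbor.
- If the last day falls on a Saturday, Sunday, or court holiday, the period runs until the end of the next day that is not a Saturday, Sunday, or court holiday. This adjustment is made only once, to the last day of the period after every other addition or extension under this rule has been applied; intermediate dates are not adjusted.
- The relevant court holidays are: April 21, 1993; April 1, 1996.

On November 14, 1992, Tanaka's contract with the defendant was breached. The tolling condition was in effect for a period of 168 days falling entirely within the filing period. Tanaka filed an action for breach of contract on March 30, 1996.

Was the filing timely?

35 months after November 14, 1992 is October 14, 1995.
Tolling adds 168 days: October 14, 1995 + 168 days = March 30, 1996.
March 30, 1996 is Saturday; March 31, 1996 is Sunday; April 1, 1996 is a listed holiday. The next qualifying day is April 2, 1996.
The deadline is April 2, 1996; the filing on March 30, 1996 is on or before that date.

Yes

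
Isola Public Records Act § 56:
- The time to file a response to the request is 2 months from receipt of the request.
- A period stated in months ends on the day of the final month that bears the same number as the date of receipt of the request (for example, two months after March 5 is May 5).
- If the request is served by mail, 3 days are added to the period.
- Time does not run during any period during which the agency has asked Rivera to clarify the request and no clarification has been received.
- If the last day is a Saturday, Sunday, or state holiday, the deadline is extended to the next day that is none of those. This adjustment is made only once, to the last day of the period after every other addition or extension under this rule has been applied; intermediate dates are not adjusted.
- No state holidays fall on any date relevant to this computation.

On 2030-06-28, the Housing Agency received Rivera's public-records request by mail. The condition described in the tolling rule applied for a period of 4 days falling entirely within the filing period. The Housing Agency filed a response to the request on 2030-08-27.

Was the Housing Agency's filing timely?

2 months after 2030-06-28 is August 28, 2030.
Service was by mail, adding 3 days: August 28, 2030 + 3 days = August 31, 2030.
Tolling adds 4 days: August 31, 2030 + 4 days = September 4, 2030.
September 4, 2030 is a Wednesday and not a state holiday, so no extension applies.
The deadline is September 4, 2030; the filing on August 27, 2030 is on or before that date.

Yes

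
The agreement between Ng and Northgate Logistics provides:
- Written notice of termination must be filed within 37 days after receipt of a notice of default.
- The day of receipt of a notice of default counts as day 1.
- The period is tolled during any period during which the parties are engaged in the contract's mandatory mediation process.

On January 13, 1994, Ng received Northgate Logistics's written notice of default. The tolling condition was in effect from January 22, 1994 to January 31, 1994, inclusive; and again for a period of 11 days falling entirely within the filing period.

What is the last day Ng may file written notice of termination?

Counting January 13, 1994 as day 1, day 37 is February 18, 1994.
From January 22, 1994 through January 31, 1994 inclusive is 10 days; tolling adds 10 days: February 18, 1994 + 10 days = February 28, 1994.
Tolling adds 11 days: February 28, 1994 + 11 days = March 11, 1994.

March 11, 1994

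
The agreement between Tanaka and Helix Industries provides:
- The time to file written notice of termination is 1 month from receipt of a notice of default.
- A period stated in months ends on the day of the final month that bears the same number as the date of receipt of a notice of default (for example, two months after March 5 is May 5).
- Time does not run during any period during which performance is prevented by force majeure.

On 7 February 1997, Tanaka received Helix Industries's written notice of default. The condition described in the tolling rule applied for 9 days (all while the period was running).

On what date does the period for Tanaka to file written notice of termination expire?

1 month after 7 February 1997 is March 7, 1997.
Tolling adds 9 days: March 7, 1997 + 9 days = March 16, 1997.

March 16, 1997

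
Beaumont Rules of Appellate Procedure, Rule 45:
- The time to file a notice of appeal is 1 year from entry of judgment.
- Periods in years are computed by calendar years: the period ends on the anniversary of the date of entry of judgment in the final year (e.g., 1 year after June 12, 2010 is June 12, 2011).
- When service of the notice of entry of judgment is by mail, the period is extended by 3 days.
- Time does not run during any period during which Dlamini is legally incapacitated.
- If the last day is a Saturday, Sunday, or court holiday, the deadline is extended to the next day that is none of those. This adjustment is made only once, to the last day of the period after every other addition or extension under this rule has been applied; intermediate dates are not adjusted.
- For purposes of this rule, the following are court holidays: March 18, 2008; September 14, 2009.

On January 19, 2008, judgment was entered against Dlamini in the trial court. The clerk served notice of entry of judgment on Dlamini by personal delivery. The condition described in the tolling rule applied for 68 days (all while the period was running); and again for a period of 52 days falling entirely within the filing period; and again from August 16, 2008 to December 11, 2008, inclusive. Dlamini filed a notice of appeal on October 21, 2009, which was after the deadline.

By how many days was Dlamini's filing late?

1 year after January 19, 2008 is January 19, 2009.
Service was not by mail, so no mail extension applies.
Tolling adds 68 days: January 19, 2009 + 68 days = March 28, 2009.
Tolling adds 52 days: March 28, 2009 + 52 days = May 19, 2009.
From August 16, 2008 through December 11, 2008 inclusive is 118 days; tolling adds 118 days: May 19, 2009 + 118 days = September 14, 2009.
September 14, 2009 is a listed holiday. The next qualifying day is September 15, 2009.
The deadline is September 15, 2009; from September 15, 2009 to October 21, 2009 is 36 days.

36 days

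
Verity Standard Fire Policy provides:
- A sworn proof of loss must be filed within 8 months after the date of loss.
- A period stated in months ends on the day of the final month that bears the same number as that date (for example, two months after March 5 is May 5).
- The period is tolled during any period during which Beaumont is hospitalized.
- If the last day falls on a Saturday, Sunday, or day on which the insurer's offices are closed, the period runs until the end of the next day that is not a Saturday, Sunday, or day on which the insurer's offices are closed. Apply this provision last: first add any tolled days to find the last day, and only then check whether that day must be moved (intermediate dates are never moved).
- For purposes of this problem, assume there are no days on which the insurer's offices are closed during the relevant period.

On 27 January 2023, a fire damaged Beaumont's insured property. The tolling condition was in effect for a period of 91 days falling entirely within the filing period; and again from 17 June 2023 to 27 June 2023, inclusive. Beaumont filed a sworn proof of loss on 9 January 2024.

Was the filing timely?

No

8 months after 27 January 2023 is September 27, 2023.
Tolling adds 91 days: September 27, 2023 + 91 days = December 27, 2023.
From June 17, 2023 through June 27, 2023 inclusive is 11 days; tolling adds 11 days: December 27, 2023 + 11 days = January 7, 2024.
January 7, 2024 is Sunday. The next qualifying day is January 8, 2024.
The deadline is January 8, 2024; the filing on January 9, 2024 is after that date.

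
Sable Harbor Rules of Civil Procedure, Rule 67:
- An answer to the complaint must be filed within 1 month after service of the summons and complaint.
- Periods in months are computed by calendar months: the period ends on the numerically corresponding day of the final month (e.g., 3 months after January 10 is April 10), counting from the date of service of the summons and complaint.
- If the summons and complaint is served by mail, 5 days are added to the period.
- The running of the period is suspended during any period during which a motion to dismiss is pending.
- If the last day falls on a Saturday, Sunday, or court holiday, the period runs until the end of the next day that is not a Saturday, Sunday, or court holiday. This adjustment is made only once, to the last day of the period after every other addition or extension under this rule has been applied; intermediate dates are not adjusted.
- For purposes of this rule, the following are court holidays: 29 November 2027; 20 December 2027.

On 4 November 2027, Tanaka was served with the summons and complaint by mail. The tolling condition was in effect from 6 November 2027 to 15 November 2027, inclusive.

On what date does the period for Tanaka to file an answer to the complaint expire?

December 21, 2027

1 month after 4 November 2027 is December 4, 2027.
Service was by mail, adding 5 days: December 4, 2027 + 5 days = December 9, 2027.
From November 6, 2027 through November 15, 2027 inclusive is 10 days; tolling adds 10 days: December 9, 2027 + 10 days = December 19, 2027.
December 19, 2027 is Sunday; December 20, 2027 is a listed holiday. The next qualifying day is December 21, 2027.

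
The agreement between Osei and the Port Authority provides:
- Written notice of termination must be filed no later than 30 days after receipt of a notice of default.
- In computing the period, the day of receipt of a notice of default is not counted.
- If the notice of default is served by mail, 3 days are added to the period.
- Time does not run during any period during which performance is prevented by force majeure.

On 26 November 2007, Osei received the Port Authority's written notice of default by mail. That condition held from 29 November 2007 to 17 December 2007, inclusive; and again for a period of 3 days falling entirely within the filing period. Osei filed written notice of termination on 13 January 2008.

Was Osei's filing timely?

30 days after 26 November 2007 is December 26, 2007.
Service was by mail, adding 3 days: December 26, 2007 + 3 days = December 29, 2007.
From November 29, 2007 through December 17, 2007 inclusive is 19 days; tolling adds 19 days: December 29, 2007 + 19 days = January 17, 2008.
Tolling adds 3 days: January 17, 2008 + 3 days = January 20, 2008.
The deadline is January 20, 2008; the filing on January 13, 2008 is on or before that date.

Yes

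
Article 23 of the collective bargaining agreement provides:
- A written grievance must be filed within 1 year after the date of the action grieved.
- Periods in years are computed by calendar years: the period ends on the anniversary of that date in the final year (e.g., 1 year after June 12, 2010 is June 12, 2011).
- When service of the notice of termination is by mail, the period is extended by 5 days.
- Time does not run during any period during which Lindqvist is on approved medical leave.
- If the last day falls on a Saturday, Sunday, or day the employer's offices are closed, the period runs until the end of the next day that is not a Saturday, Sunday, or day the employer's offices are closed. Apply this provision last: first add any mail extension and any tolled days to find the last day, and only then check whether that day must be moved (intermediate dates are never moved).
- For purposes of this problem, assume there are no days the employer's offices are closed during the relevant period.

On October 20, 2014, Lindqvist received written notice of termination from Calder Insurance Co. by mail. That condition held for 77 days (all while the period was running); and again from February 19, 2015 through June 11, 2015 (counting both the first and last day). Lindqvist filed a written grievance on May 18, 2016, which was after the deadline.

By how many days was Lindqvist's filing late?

16 days

1 year after October 20, 2014 is October 20, 2015.
Service was by mail, adding 5 days: October 20, 2015 + 5 days = October 25, 2015.
Tolling adds 77 days: October 25, 2015 + 77 days = January 10, 2016.
From February 19, 2015 through June 11, 2015 inclusive is 113 days; tolling adds 113 days: January 10, 2016 + 113 days = May 2, 2016.
May 2, 2016 is a Monday and not a day the employer's offices are closed, so no extension applies.
The deadline is May 2, 2016; from May 2, 2016 to May 18, 2016 is 16 days.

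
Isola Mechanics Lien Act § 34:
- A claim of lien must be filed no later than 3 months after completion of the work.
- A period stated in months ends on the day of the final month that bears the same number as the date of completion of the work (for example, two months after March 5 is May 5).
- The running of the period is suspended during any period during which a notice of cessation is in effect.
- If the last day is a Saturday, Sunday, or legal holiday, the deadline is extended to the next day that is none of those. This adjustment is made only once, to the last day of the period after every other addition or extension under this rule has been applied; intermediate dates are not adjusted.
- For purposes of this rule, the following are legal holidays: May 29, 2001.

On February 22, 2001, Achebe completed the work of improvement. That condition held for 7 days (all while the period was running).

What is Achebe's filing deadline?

3 months after February 22, 2001 is May 22, 2001.
Tolling adds 7 days: May 22, 2001 + 7 days = May 29, 2001.
May 29, 2001 is a listed holiday. The next qualifying day is May 30, 2001.

May 30, 2001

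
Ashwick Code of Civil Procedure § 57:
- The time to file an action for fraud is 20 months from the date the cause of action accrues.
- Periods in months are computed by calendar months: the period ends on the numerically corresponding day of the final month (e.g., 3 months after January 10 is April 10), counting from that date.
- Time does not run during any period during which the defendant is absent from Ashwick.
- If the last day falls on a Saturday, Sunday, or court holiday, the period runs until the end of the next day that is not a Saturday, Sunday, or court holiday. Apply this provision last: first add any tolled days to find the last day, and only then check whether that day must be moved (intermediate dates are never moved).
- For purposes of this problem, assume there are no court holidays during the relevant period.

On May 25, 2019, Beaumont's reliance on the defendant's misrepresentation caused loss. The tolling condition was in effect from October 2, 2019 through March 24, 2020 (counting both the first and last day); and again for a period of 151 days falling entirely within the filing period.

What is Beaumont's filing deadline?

December 17, 2021

20 months after May 25, 2019 is January 25, 2021.
From October 2, 2019 through March 24, 2020 inclusive is 175 days; tolling adds 175 days: January 25, 2021 + 175 days = July 19, 2021.
Tolling adds 151 days: July 19, 2021 + 151 days = December 17, 2021.
December 17, 2021 is a Friday and not a court holiday, so no extension applies.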